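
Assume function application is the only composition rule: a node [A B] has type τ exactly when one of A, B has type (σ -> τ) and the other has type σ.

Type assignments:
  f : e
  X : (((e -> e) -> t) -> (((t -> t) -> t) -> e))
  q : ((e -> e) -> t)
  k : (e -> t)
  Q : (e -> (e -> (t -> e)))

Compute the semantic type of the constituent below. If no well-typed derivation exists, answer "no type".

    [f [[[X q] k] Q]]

no type

[X q] — X of type (((e -> e) -> t) -> (((t -> t) -> t) -> e)) combines with q of type ((e -> e) -> t): type (((t -> t) -> t) -> e).
At [[X q] k]: neither (((t -> t) -> t) -> e) nor (e -> t) can take the other as argument; the node is ill-typed.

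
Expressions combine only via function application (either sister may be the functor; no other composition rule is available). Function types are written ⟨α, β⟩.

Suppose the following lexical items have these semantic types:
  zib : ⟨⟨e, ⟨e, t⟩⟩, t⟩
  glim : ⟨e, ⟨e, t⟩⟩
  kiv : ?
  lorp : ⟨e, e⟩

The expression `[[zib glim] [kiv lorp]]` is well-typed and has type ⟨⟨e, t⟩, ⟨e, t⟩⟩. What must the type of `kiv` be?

[[zib glim] [kiv lorp]] must have type ⟨⟨e, t⟩, ⟨e, t⟩⟩. The sister [zib glim] has type t; that is not a function onto ⟨⟨e, t⟩, ⟨e, t⟩⟩, so [kiv lorp] must be the functor, of type ⟨t, ⟨⟨e, t⟩, ⟨e, t⟩⟩⟩.
[kiv lorp] must have type ⟨t, ⟨⟨e, t⟩, ⟨e, t⟩⟩⟩. The sister lorp has type ⟨e, e⟩; that is not a function onto ⟨t, ⟨⟨e, t⟩, ⟨e, t⟩⟩⟩, so kiv must be the functor, of type ⟨⟨e, e⟩, ⟨t, ⟨⟨e, t⟩, ⟨e, t⟩⟩⟩⟩.

⟨⟨e, e⟩, ⟨t, ⟨⟨e, t⟩, ⟨e, t⟩⟩⟩⟩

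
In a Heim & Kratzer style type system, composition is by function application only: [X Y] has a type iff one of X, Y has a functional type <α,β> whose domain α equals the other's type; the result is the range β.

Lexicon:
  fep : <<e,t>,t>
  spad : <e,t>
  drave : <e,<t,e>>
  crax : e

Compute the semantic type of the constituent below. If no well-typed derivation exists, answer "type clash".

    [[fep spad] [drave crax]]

e

At [fep spad], fep : <<e,t>,t> takes spad : <e,t>, giving t.
At [drave crax], drave : <e,<t,e>> takes crax : e, giving <t,e>.
At [[fep spad] [drave crax]], [drave crax] : <t,e> takes [fep spad] : t, giving e.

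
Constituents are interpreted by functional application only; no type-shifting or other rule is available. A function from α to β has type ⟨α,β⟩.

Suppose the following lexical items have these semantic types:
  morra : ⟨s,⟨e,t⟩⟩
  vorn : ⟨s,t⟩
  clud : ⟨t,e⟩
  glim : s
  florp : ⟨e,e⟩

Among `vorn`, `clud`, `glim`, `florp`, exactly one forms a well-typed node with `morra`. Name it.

glim

vorn : ⟨s,t⟩ — neither side's domain matches the other.
clud : ⟨t,e⟩ — neither side's domain matches the other.
glim — combines: morra : ⟨s,⟨e,t⟩⟩ takes glim : s as argument, giving ⟨e,t⟩.
florp : ⟨e,e⟩ — neither side's domain matches the other.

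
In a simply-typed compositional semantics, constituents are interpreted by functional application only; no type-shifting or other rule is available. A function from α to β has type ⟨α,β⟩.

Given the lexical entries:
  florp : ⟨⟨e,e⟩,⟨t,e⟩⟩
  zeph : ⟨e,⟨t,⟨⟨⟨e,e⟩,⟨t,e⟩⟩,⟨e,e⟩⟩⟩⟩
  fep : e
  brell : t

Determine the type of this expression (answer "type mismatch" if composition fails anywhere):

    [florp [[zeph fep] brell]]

At [zeph fep], zeph : ⟨e,⟨t,⟨⟨⟨e,e⟩,⟨t,e⟩⟩,⟨e,e⟩⟩⟩⟩ takes fep : e, giving ⟨t,⟨⟨⟨e,e⟩,⟨t,e⟩⟩,⟨e,e⟩⟩⟩.
At [[zeph fep] brell], [zeph fep] : ⟨t,⟨⟨⟨e,e⟩,⟨t,e⟩⟩,⟨e,e⟩⟩⟩ takes brell : t, giving ⟨⟨⟨e,e⟩,⟨t,e⟩⟩,⟨e,e⟩⟩.
At [florp [[zeph fep] brell]], [[zeph fep] brell] : ⟨⟨⟨e,e⟩,⟨t,e⟩⟩,⟨e,e⟩⟩ takes florp : ⟨⟨e,e⟩,⟨t,e⟩⟩, giving ⟨e,e⟩.

⟨e,e⟩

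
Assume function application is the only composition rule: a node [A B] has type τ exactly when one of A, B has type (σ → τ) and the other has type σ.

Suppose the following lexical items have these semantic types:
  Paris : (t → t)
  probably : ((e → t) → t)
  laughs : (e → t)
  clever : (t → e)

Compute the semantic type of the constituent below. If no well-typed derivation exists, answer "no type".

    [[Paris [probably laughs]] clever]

e

[probably laughs] — probably of type ((e → t) → t) combines with laughs of type (e → t): type t.
[Paris [probably laughs]] — Paris of type (t → t) combines with [probably laughs] of type t: type t.
[[Paris [probably laughs]] clever] — clever of type (t → e) combines with [Paris [probably laughs]] of type t: type e.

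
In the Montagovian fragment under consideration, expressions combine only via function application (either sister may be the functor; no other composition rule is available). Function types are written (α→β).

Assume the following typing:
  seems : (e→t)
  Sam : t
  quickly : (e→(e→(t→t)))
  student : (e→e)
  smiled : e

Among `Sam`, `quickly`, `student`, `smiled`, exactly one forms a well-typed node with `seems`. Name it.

Sam : t — neither side's domain matches the other.
quickly : (e→(e→(t→t))) — neither side's domain matches the other.
student : (e→e) — neither side's domain matches the other.
smiled — combines: seems : (e→t) takes smiled : e as argument, giving t.

smiled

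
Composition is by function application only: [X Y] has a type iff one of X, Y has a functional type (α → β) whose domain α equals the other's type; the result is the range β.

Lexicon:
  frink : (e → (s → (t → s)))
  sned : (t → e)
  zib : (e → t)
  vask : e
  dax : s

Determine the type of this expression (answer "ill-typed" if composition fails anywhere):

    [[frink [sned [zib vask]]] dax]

[zib vask]: zib is (e → t), vask is e; result t.
[sned [zib vask]]: sned is (t → e), [zib vask] is t; result e.
[frink [sned [zib vask]]]: frink is (e → (s → (t → s))), [sned [zib vask]] is e; result (s → (t → s)).
[[frink [sned [zib vask]]] dax]: [frink [sned [zib vask]]] is (s → (t → s)), dax is s; result (t → s).

(t → s)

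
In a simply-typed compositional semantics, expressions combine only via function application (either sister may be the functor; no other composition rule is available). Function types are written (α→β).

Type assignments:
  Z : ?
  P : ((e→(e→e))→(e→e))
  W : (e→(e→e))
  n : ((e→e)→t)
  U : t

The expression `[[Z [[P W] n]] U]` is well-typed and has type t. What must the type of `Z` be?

(t→(t→t))

For [[Z [[P W] n]] U] to have type t with U of type t, [Z [[P W] n]] must be the function: [Z [[P W] n]] : (t→t).
For [Z [[P W] n]] to have type (t→t) with [[P W] n] of type t, Z must be the function: Z : (t→(t→t)).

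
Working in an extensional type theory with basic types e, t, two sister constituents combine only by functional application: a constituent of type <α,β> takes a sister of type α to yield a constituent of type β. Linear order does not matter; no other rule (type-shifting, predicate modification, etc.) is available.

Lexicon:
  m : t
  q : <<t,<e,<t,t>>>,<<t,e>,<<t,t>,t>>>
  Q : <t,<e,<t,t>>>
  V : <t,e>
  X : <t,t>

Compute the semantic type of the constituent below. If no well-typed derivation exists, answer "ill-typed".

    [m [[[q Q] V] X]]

ill-typed

[q Q] — q of type <<t,<e,<t,t>>>,<<t,e>,<<t,t>,t>>> combines with Q of type <t,<e,<t,t>>>: type <<t,e>,<<t,t>,t>>.
[[q Q] V] — [q Q] of type <<t,e>,<<t,t>,t>> combines with V of type <t,e>: type <<t,t>,t>.
[[[q Q] V] X] — [[q Q] V] of type <<t,t>,t> combines with X of type <t,t>: type t.
[m [[[q Q] V] X]]: t and t cannot combine by function application — type clash.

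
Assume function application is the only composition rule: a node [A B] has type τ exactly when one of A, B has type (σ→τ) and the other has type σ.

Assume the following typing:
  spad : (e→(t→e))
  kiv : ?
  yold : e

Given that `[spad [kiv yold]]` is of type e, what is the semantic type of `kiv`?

[spad [kiv yold]] is required to be e. spad : (e→(t→e)) cannot yield e as functor, so [kiv yold] : ((e→(t→e))→e).
[kiv yold] is required to be ((e→(t→e))→e). yold : e cannot yield ((e→(t→e))→e) as functor, so kiv : (e→((e→(t→e))→e)).

(e→((e→(t→e))→e))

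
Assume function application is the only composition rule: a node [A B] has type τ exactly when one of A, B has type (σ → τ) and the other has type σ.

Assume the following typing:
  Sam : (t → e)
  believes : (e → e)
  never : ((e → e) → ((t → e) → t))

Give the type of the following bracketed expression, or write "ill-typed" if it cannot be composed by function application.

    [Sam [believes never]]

At [believes never], never : ((e → e) → ((t → e) → t)) takes believes : (e → e), giving ((t → e) → t).
At [Sam [believes never]], [believes never] : ((t → e) → t) takes Sam : (t → e), giving t.

t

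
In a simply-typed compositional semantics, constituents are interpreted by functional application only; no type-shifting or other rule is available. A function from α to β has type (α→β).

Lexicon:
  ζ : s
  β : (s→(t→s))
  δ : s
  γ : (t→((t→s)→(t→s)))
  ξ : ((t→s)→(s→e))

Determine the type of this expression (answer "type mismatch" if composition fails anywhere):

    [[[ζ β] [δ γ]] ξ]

type mismatch

[ζ β]: (s→(t→s)) applied to s yields (t→s).
At [δ γ]: neither s nor (t→((t→s)→(t→s))) can take the other as argument; the node is ill-typed.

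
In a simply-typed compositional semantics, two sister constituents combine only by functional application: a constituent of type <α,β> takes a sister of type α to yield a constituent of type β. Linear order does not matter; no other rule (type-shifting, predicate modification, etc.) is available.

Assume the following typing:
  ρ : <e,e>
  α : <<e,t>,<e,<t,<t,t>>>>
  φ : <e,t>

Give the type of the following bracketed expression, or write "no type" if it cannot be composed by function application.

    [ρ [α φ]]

no type

At [α φ], α : <<e,t>,<e,<t,<t,t>>>> takes φ : <e,t>, giving <e,<t,<t,t>>>.
At [ρ [α φ]]: neither <e,e> nor <e,<t,<t,t>>> can take the other as argument; the node is ill-typed.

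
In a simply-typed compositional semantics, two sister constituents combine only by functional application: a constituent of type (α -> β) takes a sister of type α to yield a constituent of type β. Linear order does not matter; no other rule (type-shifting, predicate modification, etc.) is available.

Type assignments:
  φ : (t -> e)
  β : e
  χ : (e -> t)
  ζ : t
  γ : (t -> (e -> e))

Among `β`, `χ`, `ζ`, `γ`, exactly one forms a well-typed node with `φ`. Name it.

β : e — no; φ wants t, and β wants nothing (atomic).
χ : (e -> t) — no; φ wants t, and χ wants e.
ζ — combines: φ : (t -> e) takes ζ : t as argument, giving e.
γ : (t -> (e -> e)) — no; φ wants t, and γ wants t.

ζ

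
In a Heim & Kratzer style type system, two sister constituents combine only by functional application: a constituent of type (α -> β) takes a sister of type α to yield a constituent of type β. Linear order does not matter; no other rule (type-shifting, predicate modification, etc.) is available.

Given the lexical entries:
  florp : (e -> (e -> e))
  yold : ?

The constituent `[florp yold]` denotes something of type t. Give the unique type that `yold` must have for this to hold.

[florp yold] must have type t. The sister florp has type (e -> (e -> e)); that is not a function onto t, so yold must be the functor, of type ((e -> (e -> e)) -> t).

((e -> (e -> e)) -> t)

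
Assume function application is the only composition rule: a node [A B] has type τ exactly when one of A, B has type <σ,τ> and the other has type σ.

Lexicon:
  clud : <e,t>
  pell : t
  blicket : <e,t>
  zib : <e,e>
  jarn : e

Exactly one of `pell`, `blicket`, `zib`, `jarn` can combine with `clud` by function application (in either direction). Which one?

pell : t — clud needs e; pell needs nothing (atomic); neither fits.
blicket : <e,t> — clud needs e; blicket needs e; neither fits.
zib : <e,e> — clud needs e; zib needs e; neither fits.
jarn — combines: clud : <e,t> takes jarn : e as argument, giving t.

jarn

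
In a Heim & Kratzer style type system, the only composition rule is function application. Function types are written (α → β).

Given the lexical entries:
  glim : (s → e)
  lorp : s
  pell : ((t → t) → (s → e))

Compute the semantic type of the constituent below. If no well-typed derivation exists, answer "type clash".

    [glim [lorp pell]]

type clash

[lorp pell]: s with ((t → t) → (s → e)) — neither is a function whose domain matches the other; composition fails here.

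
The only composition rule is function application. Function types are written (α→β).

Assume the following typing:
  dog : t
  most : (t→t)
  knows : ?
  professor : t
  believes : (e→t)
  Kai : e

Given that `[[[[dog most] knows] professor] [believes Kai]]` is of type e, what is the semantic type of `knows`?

For [[[[dog most] knows] professor] [believes Kai]] to have type e with [believes Kai] of type t, [[[dog most] knows] professor] must be the function: [[[dog most] knows] professor] : (t→e).
For [[[dog most] knows] professor] to have type (t→e) with professor of type t, [[dog most] knows] must be the function: [[dog most] knows] : (t→(t→e)).
For [[dog most] knows] to have type (t→(t→e)) with [dog most] of type t, knows must be the function: knows : (t→(t→(t→e))).

(t→(t→(t→e)))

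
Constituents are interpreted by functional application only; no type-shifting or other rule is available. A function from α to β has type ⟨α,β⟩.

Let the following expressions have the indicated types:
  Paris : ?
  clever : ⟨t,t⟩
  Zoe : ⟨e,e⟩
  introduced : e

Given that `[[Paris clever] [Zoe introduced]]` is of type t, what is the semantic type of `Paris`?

⟨⟨t,t⟩,⟨e,t⟩⟩

[[Paris clever] [Zoe introduced]] is required to be t. [Zoe introduced] : e cannot yield t as functor, so [Paris clever] : ⟨e,t⟩.
[Paris clever] is required to be ⟨e,t⟩. clever : ⟨t,t⟩ cannot yield ⟨e,t⟩ as functor, so Paris : ⟨⟨t,t⟩,⟨e,t⟩⟩.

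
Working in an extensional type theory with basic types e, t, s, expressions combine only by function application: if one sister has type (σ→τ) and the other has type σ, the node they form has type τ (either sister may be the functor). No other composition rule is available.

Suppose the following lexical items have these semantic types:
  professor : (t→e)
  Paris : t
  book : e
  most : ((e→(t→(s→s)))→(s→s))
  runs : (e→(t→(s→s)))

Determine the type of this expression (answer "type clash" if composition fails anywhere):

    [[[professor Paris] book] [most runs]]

[professor Paris]: professor is (t→e), Paris is t; result e.
At [[professor Paris] book]: neither e nor e can take the other as argument; the node is ill-typed.

type clash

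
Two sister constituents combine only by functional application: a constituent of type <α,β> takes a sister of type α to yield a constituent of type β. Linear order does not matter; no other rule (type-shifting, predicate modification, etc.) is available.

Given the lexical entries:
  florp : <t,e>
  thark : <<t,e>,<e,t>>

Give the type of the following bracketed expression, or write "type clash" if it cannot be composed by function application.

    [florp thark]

<e,t>

[florp thark]: <<t,e>,<e,t>> applied to <t,e> yields <e,t>.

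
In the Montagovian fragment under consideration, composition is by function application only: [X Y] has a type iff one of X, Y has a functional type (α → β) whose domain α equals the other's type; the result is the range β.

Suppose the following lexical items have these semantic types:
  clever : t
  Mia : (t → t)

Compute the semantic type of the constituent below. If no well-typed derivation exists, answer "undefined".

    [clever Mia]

At [clever Mia], Mia : (t → t) takes clever : t, giving t.

t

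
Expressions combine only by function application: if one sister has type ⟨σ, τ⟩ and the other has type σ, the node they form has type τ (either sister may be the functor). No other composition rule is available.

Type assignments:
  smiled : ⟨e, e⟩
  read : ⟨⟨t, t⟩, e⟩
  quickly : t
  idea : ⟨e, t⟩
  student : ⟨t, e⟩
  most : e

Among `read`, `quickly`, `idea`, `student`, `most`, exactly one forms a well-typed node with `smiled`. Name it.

read : ⟨⟨t, t⟩, e⟩ — smiled needs e; read needs ⟨t, t⟩; neither fits.
quickly : t — smiled needs e; quickly needs nothing (atomic); neither fits.
idea : ⟨e, t⟩ — smiled needs e; idea needs e; neither fits.
student : ⟨t, e⟩ — smiled needs e; student needs t; neither fits.
most — combines: smiled : ⟨e, e⟩ takes most : e as argument, giving e.

most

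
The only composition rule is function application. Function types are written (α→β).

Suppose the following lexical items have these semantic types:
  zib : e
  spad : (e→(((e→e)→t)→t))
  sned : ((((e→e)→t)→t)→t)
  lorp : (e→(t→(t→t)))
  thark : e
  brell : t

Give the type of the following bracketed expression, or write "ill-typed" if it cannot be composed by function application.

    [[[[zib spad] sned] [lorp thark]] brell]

[zib spad] — spad of type (e→(((e→e)→t)→t)) combines with zib of type e: type (((e→e)→t)→t).
[[zib spad] sned] — sned of type ((((e→e)→t)→t)→t) combines with [zib spad] of type (((e→e)→t)→t): type t.
[lorp thark] — lorp of type (e→(t→(t→t))) combines with thark of type e: type (t→(t→t)).
[[[zib spad] sned] [lorp thark]] — [lorp thark] of type (t→(t→t)) combines with [[zib spad] sned] of type t: type (t→t).
[[[[zib spad] sned] [lorp thark]] brell] — [[[zib spad] sned] [lorp thark]] of type (t→t) combines with brell of type t: type t.

t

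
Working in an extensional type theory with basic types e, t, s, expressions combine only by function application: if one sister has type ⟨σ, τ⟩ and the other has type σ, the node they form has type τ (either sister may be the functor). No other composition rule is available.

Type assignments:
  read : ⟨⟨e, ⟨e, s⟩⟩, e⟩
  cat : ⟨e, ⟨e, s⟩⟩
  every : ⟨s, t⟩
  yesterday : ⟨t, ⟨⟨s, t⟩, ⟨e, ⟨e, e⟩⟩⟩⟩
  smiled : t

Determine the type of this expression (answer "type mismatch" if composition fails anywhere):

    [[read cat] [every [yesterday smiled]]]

⟨e, e⟩

[read cat]: functor read : ⟨⟨e, ⟨e, s⟩⟩, e⟩, argument cat : ⟨e, ⟨e, s⟩⟩; result e.
[yesterday smiled]: functor yesterday : ⟨t, ⟨⟨s, t⟩, ⟨e, ⟨e, e⟩⟩⟩⟩, argument smiled : t; result ⟨⟨s, t⟩, ⟨e, ⟨e, e⟩⟩⟩.
[every [yesterday smiled]]: functor [yesterday smiled] : ⟨⟨s, t⟩, ⟨e, ⟨e, e⟩⟩⟩, argument every : ⟨s, t⟩; result ⟨e, ⟨e, e⟩⟩.
[[read cat] [every [yesterday smiled]]]: functor [every [yesterday smiled]] : ⟨e, ⟨e, e⟩⟩, argument [read cat] : e; result ⟨e, e⟩.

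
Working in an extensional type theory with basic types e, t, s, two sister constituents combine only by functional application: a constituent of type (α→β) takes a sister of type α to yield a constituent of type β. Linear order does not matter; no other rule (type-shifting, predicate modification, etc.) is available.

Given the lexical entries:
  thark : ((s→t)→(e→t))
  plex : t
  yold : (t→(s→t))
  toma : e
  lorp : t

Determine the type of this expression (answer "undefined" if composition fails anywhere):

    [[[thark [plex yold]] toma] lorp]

[plex yold]: (t→(s→t)) applied to t yields (s→t).
[thark [plex yold]]: ((s→t)→(e→t)) applied to (s→t) yields (e→t).
[[thark [plex yold]] toma]: (e→t) applied to e yields t.
[[[thark [plex yold]] toma] lorp]: t with t — neither is a function whose domain matches the other; composition fails here.

undefined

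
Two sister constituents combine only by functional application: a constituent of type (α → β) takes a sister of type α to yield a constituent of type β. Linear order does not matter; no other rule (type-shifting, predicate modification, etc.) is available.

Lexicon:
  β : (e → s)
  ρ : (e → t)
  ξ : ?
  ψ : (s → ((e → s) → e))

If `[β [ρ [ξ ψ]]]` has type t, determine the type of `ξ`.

[β [ρ [ξ ψ]]] is required to be t. β : (e → s) cannot yield t as functor, so [ρ [ξ ψ]] : ((e → s) → t).
[ρ [ξ ψ]] is required to be ((e → s) → t). ρ : (e → t) cannot yield ((e → s) → t) as functor, so [ξ ψ] : ((e → t) → ((e → s) → t)).
[ξ ψ] is required to be ((e → t) → ((e → s) → t)). ψ : (s → ((e → s) → e)) cannot yield ((e → t) → ((e → s) → t)) as functor, so ξ : ((s → ((e → s) → e)) → ((e → t) → ((e → s) → t))).

((s → ((e → s) → e)) → ((e → t) → ((e → s) → t)))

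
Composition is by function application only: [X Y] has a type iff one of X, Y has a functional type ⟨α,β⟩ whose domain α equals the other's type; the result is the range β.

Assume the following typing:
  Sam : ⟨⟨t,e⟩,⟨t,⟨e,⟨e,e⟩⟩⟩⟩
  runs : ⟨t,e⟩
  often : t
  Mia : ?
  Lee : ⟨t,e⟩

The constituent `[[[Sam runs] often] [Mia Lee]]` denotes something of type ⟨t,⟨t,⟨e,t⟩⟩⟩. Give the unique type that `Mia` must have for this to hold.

[[[Sam runs] often] [Mia Lee]] must have type ⟨t,⟨t,⟨e,t⟩⟩⟩. The sister [[Sam runs] often] has type ⟨e,⟨e,e⟩⟩; that is not a function onto ⟨t,⟨t,⟨e,t⟩⟩⟩, so [Mia Lee] must be the functor, of type ⟨⟨e,⟨e,e⟩⟩,⟨t,⟨t,⟨e,t⟩⟩⟩⟩.
[Mia Lee] must have type ⟨⟨e,⟨e,e⟩⟩,⟨t,⟨t,⟨e,t⟩⟩⟩⟩. The sister Lee has type ⟨t,e⟩; that is not a function onto ⟨⟨e,⟨e,e⟩⟩,⟨t,⟨t,⟨e,t⟩⟩⟩⟩, so Mia must be the functor, of type ⟨⟨t,e⟩,⟨⟨e,⟨e,e⟩⟩,⟨t,⟨t,⟨e,t⟩⟩⟩⟩⟩.

⟨⟨t,e⟩,⟨⟨e,⟨e,e⟩⟩,⟨t,⟨t,⟨e,t⟩⟩⟩⟩⟩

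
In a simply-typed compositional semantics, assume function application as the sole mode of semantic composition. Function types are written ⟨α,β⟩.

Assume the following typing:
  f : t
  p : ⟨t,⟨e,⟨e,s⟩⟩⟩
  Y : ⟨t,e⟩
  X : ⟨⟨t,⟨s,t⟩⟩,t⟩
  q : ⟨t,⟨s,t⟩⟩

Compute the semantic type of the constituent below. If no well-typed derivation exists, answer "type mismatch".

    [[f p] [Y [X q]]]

⟨e,s⟩

[f p]: functor p : ⟨t,⟨e,⟨e,s⟩⟩⟩, argument f : t; result ⟨e,⟨e,s⟩⟩.
[X q]: functor X : ⟨⟨t,⟨s,t⟩⟩,t⟩, argument q : ⟨t,⟨s,t⟩⟩; result t.
[Y [X q]]: functor Y : ⟨t,e⟩, argument [X q] : t; result e.
[[f p] [Y [X q]]]: functor [f p] : ⟨e,⟨e,s⟩⟩, argument [Y [X q]] : e; result ⟨e,s⟩.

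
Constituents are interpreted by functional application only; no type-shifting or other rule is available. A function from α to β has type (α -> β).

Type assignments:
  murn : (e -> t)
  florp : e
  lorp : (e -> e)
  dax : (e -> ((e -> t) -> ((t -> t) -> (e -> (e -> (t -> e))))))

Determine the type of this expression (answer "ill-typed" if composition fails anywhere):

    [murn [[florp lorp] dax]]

[florp lorp]: (e -> e) applied to e yields e.
[[florp lorp] dax]: (e -> ((e -> t) -> ((t -> t) -> (e -> (e -> (t -> e)))))) applied to e yields ((e -> t) -> ((t -> t) -> (e -> (e -> (t -> e))))).
[murn [[florp lorp] dax]]: ((e -> t) -> ((t -> t) -> (e -> (e -> (t -> e))))) applied to (e -> t) yields ((t -> t) -> (e -> (e -> (t -> e)))).

((t -> t) -> (e -> (e -> (t -> e))))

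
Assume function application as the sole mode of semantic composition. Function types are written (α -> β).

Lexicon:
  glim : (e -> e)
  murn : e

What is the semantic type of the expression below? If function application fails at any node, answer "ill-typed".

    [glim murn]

[glim murn]: glim is (e -> e), murn is e; result e.

e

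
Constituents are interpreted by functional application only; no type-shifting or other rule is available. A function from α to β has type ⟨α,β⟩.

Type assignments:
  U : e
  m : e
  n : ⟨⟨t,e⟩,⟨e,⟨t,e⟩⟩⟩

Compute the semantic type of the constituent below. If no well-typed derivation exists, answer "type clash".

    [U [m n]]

[m n]: e with ⟨⟨t,e⟩,⟨e,⟨t,e⟩⟩⟩ — neither is a function whose domain matches the other; composition fails here.

type clash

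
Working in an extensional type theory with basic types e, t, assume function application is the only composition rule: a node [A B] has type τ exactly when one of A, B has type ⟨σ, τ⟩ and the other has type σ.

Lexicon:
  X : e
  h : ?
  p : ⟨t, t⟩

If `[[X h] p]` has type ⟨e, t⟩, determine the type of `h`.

[[X h] p] is required to be ⟨e, t⟩. p : ⟨t, t⟩ cannot yield ⟨e, t⟩ as functor, so [X h] : ⟨⟨t, t⟩, ⟨e, t⟩⟩.
[X h] is required to be ⟨⟨t, t⟩, ⟨e, t⟩⟩. X : e cannot yield ⟨⟨t, t⟩, ⟨e, t⟩⟩ as functor, so h : ⟨e, ⟨⟨t, t⟩, ⟨e, t⟩⟩⟩.

⟨e, ⟨⟨t, t⟩, ⟨e, t⟩⟩⟩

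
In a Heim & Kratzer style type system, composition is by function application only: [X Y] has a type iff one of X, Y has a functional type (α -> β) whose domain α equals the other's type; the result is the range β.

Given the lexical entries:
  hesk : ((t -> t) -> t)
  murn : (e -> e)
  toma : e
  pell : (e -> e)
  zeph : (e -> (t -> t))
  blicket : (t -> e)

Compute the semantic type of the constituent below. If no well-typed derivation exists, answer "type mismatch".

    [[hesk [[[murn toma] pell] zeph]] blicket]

e

At [murn toma], murn : (e -> e) takes toma : e, giving e.
At [[murn toma] pell], pell : (e -> e) takes [murn toma] : e, giving e.
At [[[murn toma] pell] zeph], zeph : (e -> (t -> t)) takes [[murn toma] pell] : e, giving (t -> t).
At [hesk [[[murn toma] pell] zeph]], hesk : ((t -> t) -> t) takes [[[murn toma] pell] zeph] : (t -> t), giving t.
At [[hesk [[[murn toma] pell] zeph]] blicket], blicket : (t -> e) takes [hesk [[[murn toma] pell] zeph]] : t, giving e.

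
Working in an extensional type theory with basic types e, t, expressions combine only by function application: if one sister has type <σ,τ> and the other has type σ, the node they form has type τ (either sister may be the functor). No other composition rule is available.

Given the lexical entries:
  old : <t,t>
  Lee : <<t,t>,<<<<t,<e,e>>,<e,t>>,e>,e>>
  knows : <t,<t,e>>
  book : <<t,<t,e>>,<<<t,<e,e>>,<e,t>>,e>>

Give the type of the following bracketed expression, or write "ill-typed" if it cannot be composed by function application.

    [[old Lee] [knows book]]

[old Lee]: functor Lee : <<t,t>,<<<<t,<e,e>>,<e,t>>,e>,e>>, argument old : <t,t>; result <<<<t,<e,e>>,<e,t>>,e>,e>.
[knows book]: functor book : <<t,<t,e>>,<<<t,<e,e>>,<e,t>>,e>>, argument knows : <t,<t,e>>; result <<<t,<e,e>>,<e,t>>,e>.
[[old Lee] [knows book]]: functor [old Lee] : <<<<t,<e,e>>,<e,t>>,e>,e>, argument [knows book] : <<<t,<e,e>>,<e,t>>,e>; result e.

e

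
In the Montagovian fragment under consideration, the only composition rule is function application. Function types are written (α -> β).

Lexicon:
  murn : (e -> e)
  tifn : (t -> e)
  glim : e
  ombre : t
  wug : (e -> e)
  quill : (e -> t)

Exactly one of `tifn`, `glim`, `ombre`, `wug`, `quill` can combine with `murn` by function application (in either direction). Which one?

tifn : (t -> e) — murn needs e; tifn needs t; neither fits.
glim — combines: murn : (e -> e) takes glim : e as argument, giving e.
ombre : t — murn needs e; ombre needs nothing (atomic); neither fits.
wug : (e -> e) — murn needs e; wug needs e; neither fits.
quill : (e -> t) — murn needs e; quill needs e; neither fits.

glim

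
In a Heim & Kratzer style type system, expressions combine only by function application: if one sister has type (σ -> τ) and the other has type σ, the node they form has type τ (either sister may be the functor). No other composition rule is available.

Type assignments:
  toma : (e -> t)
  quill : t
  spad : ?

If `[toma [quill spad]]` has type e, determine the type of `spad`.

(t -> ((e -> t) -> e))

[toma [quill spad]] must have type e. The sister toma has type (e -> t); that is not a function onto e, so [quill spad] must be the functor, of type ((e -> t) -> e).
[quill spad] must have type ((e -> t) -> e). The sister quill has type t; that is not a function onto ((e -> t) -> e), so spad must be the functor, of type (t -> ((e -> t) -> e)).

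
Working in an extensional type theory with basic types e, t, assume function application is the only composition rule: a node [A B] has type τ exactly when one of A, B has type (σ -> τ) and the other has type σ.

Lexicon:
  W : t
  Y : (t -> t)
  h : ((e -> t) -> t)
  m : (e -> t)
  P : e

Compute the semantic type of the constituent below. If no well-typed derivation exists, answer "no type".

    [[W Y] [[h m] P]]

At [W Y], Y : (t -> t) takes W : t, giving t.
At [h m], h : ((e -> t) -> t) takes m : (e -> t), giving t.
[[h m] P]: t and e cannot combine by function application — type clash.

no type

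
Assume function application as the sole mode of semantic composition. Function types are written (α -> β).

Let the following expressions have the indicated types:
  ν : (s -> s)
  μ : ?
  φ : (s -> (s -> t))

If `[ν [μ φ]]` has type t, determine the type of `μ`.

((s -> (s -> t)) -> ((s -> s) -> t))

At [ν [μ φ]] (required: t): ν is (s -> s), which is not a function with range t; hence [μ φ] is the functor — type ((s -> s) -> t).
At [μ φ] (required: ((s -> s) -> t)): φ is (s -> (s -> t)), which is not a function with range ((s -> s) -> t); hence μ is the functor — type ((s -> (s -> t)) -> ((s -> s) -> t)).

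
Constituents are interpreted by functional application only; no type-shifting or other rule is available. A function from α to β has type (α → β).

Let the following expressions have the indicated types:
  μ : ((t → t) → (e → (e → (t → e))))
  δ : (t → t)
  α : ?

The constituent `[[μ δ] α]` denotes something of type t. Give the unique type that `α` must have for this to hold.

((e → (e → (t → e))) → t)

At [[μ δ] α] (required: t): [μ δ] is (e → (e → (t → e))), which is not a function with range t; hence α is the functor — type ((e → (e → (t → e))) → t).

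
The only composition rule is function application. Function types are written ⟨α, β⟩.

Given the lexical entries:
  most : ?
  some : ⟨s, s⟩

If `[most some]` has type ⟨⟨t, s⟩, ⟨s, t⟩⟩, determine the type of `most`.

⟨⟨s, s⟩, ⟨⟨t, s⟩, ⟨s, t⟩⟩⟩

[most some] is required to be ⟨⟨t, s⟩, ⟨s, t⟩⟩. some : ⟨s, s⟩ cannot yield ⟨⟨t, s⟩, ⟨s, t⟩⟩ as functor, so most : ⟨⟨s, s⟩, ⟨⟨t, s⟩, ⟨s, t⟩⟩⟩.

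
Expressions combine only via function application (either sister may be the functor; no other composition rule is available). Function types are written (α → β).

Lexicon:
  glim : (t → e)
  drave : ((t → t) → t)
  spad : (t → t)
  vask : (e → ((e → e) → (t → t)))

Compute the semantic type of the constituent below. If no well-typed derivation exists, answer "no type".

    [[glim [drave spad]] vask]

[drave spad]: functor drave : ((t → t) → t), argument spad : (t → t); result t.
[glim [drave spad]]: functor glim : (t → e), argument [drave spad] : t; result e.
[[glim [drave spad]] vask]: functor vask : (e → ((e → e) → (t → t))), argument [glim [drave spad]] : e; result ((e → e) → (t → t)).

((e → e) → (t → t))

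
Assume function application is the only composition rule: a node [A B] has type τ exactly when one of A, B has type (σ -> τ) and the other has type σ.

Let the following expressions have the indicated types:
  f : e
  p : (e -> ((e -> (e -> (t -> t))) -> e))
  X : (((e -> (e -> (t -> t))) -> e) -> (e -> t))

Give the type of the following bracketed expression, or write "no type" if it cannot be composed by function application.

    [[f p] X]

[f p] — p of type (e -> ((e -> (e -> (t -> t))) -> e)) combines with f of type e: type ((e -> (e -> (t -> t))) -> e).
[[f p] X] — X of type (((e -> (e -> (t -> t))) -> e) -> (e -> t)) combines with [f p] of type ((e -> (e -> (t -> t))) -> e): type (e -> t).

(e -> t)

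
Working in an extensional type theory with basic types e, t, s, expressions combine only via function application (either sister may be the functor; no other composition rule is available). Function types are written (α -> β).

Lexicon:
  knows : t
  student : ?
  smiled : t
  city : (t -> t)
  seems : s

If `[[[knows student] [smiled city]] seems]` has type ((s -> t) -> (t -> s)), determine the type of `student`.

(t -> (t -> (s -> ((s -> t) -> (t -> s)))))

At [[[knows student] [smiled city]] seems] (required: ((s -> t) -> (t -> s))): seems is s, which is not a function with range ((s -> t) -> (t -> s)); hence [[knows student] [smiled city]] is the functor — type (s -> ((s -> t) -> (t -> s))).
At [[knows student] [smiled city]] (required: (s -> ((s -> t) -> (t -> s)))): [smiled city] is t, which is not a function with range (s -> ((s -> t) -> (t -> s))); hence [knows student] is the functor — type (t -> (s -> ((s -> t) -> (t -> s)))).
At [knows student] (required: (t -> (s -> ((s -> t) -> (t -> s))))): knows is t, which is not a function with range (t -> (s -> ((s -> t) -> (t -> s)))); hence student is the functor — type (t -> (t -> (s -> ((s -> t) -> (t -> s))))).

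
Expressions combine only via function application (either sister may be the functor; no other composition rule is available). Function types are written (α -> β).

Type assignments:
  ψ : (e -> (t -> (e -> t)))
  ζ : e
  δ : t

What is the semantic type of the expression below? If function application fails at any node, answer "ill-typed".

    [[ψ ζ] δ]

(e -> t)

At [ψ ζ], ψ : (e -> (t -> (e -> t))) takes ζ : e, giving (t -> (e -> t)).
At [[ψ ζ] δ], [ψ ζ] : (t -> (e -> t)) takes δ : t, giving (e -> t).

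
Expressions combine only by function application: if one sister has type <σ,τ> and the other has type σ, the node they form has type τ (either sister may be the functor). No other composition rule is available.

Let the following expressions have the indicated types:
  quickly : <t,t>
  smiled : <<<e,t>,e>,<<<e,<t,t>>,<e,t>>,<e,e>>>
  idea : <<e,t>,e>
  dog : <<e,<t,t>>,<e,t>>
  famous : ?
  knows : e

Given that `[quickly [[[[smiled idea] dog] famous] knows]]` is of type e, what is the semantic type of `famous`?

For [quickly [[[[smiled idea] dog] famous] knows]] to have type e with quickly of type <t,t>, [[[[smiled idea] dog] famous] knows] must be the function: [[[[smiled idea] dog] famous] knows] : <<t,t>,e>.
For [[[[smiled idea] dog] famous] knows] to have type <<t,t>,e> with knows of type e, [[[smiled idea] dog] famous] must be the function: [[[smiled idea] dog] famous] : <e,<<t,t>,e>>.
For [[[smiled idea] dog] famous] to have type <e,<<t,t>,e>> with [[smiled idea] dog] of type <e,e>, famous must be the function: famous : <<e,e>,<e,<<t,t>,e>>>.

<<e,e>,<e,<<t,t>,e>>>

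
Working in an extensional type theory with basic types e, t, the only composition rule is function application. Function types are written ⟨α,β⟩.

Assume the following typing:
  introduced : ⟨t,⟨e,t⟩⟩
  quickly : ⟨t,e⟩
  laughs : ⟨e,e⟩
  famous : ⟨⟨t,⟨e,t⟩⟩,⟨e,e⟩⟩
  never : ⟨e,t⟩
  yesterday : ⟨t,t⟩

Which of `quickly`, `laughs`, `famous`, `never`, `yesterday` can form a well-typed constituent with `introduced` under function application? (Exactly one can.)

famous

quickly : ⟨t,e⟩ — does not combine with introduced.
laughs : ⟨e,e⟩ — does not combine with introduced.
famous — combines: famous : ⟨⟨t,⟨e,t⟩⟩,⟨e,e⟩⟩ takes introduced : ⟨t,⟨e,t⟩⟩ as argument, giving ⟨e,e⟩.
never : ⟨e,t⟩ — does not combine with introduced.
yesterday : ⟨t,t⟩ — does not combine with introduced.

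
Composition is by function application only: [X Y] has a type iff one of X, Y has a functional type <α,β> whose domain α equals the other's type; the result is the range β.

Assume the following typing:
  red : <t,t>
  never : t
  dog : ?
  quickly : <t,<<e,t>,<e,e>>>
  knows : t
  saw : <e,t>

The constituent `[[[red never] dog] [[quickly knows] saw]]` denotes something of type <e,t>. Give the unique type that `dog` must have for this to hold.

<t,<<e,e>,<e,t>>>

[[[red never] dog] [[quickly knows] saw]] is required to be <e,t>. [[quickly knows] saw] : <e,e> cannot yield <e,t> as functor, so [[red never] dog] : <<e,e>,<e,t>>.
[[red never] dog] is required to be <<e,e>,<e,t>>. [red never] : t cannot yield <<e,e>,<e,t>> as functor, so dog : <t,<<e,e>,<e,t>>>.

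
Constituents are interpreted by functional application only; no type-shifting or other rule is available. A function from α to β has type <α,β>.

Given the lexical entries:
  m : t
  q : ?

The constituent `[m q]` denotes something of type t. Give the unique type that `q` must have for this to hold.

<t,t>

For [m q] to have type t with m of type t, q must be the function: q : <t,t>.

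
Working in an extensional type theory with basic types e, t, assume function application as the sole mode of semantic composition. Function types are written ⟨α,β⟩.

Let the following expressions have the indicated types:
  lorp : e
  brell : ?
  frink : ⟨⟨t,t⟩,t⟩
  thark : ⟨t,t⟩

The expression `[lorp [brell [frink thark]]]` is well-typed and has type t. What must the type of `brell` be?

⟨t,⟨e,t⟩⟩

For [lorp [brell [frink thark]]] to have type t with lorp of type e, [brell [frink thark]] must be the function: [brell [frink thark]] : ⟨e,t⟩.
For [brell [frink thark]] to have type ⟨e,t⟩ with [frink thark] of type t, brell must be the function: brell : ⟨t,⟨e,t⟩⟩.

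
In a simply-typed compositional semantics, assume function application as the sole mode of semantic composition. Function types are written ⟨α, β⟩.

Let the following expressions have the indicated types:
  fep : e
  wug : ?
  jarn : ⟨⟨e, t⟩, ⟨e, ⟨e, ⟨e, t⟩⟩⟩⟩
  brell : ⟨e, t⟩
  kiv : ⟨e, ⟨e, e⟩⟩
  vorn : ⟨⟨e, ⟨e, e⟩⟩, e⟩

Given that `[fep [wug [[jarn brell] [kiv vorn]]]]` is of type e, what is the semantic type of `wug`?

⟨⟨e, ⟨e, t⟩⟩, ⟨e, e⟩⟩

[fep [wug [[jarn brell] [kiv vorn]]]] must have type e. The sister fep has type e; that is not a function onto e, so [wug [[jarn brell] [kiv vorn]]] must be the functor, of type ⟨e, e⟩.
[wug [[jarn brell] [kiv vorn]]] must have type ⟨e, e⟩. The sister [[jarn brell] [kiv vorn]] has type ⟨e, ⟨e, t⟩⟩; that is not a function onto ⟨e, e⟩, so wug must be the functor, of type ⟨⟨e, ⟨e, t⟩⟩, ⟨e, e⟩⟩.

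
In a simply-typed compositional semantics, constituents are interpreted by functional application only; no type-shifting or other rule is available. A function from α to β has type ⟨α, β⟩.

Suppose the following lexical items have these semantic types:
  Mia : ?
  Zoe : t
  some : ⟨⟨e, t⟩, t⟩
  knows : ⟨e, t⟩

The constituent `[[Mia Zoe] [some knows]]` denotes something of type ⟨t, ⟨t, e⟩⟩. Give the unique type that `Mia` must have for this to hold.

⟨t, ⟨t, ⟨t, ⟨t, e⟩⟩⟩⟩

At [[Mia Zoe] [some knows]] (required: ⟨t, ⟨t, e⟩⟩): [some knows] is t, which is not a function with range ⟨t, ⟨t, e⟩⟩; hence [Mia Zoe] is the functor — type ⟨t, ⟨t, ⟨t, e⟩⟩⟩.
At [Mia Zoe] (required: ⟨t, ⟨t, ⟨t, e⟩⟩⟩): Zoe is t, which is not a function with range ⟨t, ⟨t, ⟨t, e⟩⟩⟩; hence Mia is the functor — type ⟨t, ⟨t, ⟨t, ⟨t, e⟩⟩⟩⟩.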